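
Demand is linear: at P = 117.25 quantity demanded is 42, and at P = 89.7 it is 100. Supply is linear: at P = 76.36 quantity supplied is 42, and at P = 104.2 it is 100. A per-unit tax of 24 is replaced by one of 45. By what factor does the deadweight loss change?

3.516

Demand slope = (89.7 − 117.25)/(100 − 42) = −0.475, so P = 137.2 − 0.475Q.
Supply slope = (104.2 − 76.36)/(100 − 42) = 0.48, so P = 56.2 + 0.48Q.
Competitive equilibrium: 137.2 − 0.475Q = 56.2 + 0.48Q → Q* = 84.8168, P* = 96.912.
For a per-unit tax t: ΔQ = t/0.955, so DWL = ½·t·(t/0.955) = t²/1.91.
At t = 24: DWL = 301.571. At t = 45: DWL = 1060.209.
Ratio = (45/24)² = 3.516.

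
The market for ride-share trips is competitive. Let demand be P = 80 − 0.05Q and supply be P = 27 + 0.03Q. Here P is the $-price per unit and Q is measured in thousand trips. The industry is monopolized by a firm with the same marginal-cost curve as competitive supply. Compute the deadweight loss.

$2597.08 thousand

Competitive equilibrium: 80 − 0.05Q = 27 + 0.03Q → Q* = 662.5, P* = 46.875.
Marginal revenue: MR = 80 − 0.1Q. Set MR = MC: 80 − 0.1Q = 27 + 0.03Q → Q_m = 407.6923.
Price P_m = 80 − 0.05·407.6923 = 59.6154; MC(Q_m) = 27 + 0.03·407.6923 = 39.2308.
Competitive Q* = 662.5, so ΔQ = 254.8077; wedge = 59.6154 − 39.2308 = 20.3846.
The triangle = ½ × 254.8077 × 20.3846 = $2597.08 thousand.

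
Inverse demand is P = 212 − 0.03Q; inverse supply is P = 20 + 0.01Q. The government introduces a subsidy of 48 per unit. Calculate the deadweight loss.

Competitive equilibrium: 212 − 0.03Q = 20 + 0.01Q → Q* = 4800, P* = 68.
The subsidy lowers effective supply by 48: P = 0.01Q − 28.
New quantity: 212 − 0.03Q = 0.01Q − 28 → Q' = 6000.
Overproduction ΔQ = 6000 − 4800 = 1200; wedge = subsidy = 48.
Deadweight loss = ½ × 1200 × 48 = 28800.

28800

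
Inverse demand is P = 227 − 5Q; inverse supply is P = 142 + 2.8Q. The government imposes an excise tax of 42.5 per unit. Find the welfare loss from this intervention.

Competitive equilibrium: 227 − 5Q = 142 + 2.8Q → Q* = 10.89744, P* = 172.51282.
With the tax, the buyer price exceeds the seller price by 42.5: (227 − 5Q) − (142 + 2.8Q) = 42.5 → Q' = 5.44872.
ΔQ = 10.89744 − 5.44872 = 5.44872; the wedge equals the tax, 42.5.
DWL = ½ × 5.44872 × 42.5 = 115.79.

115.79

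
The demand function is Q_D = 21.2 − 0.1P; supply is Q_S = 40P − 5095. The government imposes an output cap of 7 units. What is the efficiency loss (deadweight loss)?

10.41

In inverse form: demand P = 212 − 10Q, supply P = 127.375 + 0.025Q.
Competitive equilibrium: 212 − 10Q = 127.375 + 0.025Q → Q* = 8.4414, P* = 127.586.
At Q = 7: demand price = 212 − 10·7 = 142; supply price = 127.375 + 0.025·7 = 127.55.
ΔQ = 8.4414 − 7 = 1.4414; wedge = 142 − 127.55 = 14.45.
Welfare loss = ½ × 1.4414 × 14.45 = 10.41.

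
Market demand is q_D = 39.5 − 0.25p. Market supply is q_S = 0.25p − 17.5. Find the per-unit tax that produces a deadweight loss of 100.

In inverse form: demand p = 158 − 4q, supply p = 70 + 4q.
Competitive equilibrium: 158 − 4q = 70 + 4q → q* = 11, p* = 114.
A tax t gives Δq = t/8 and wedge t, so DWL = t²/16.
t²/16 = 100 → t² = 1600 → t = 40.

40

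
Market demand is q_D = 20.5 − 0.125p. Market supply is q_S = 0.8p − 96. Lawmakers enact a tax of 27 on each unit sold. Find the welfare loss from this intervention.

In inverse form: demand p = 164 − 8q, supply p = 120 + 1.25q.
Competitive equilibrium: 164 − 8q = 120 + 1.25q → q* = 4.7568, p* = 125.9459.
With the tax, the buyer price exceeds the seller price by 27: (164 − 8q) − (120 + 1.25q) = 27 → q' = 1.8378.
Δq = 4.7568 − 1.8378 = 2.919; the wedge equals the tax, 27.
Deadweight loss = ½ × 2.919 × 27 = 39.41.

39.41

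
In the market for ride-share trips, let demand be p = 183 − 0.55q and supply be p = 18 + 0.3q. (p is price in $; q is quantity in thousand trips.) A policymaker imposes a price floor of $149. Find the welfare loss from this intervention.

Competitive equilibrium: 183 − 0.55q = 18 + 0.3q → q* = 194.11765, p* = 76.23529.
At the floor p = 149, quantity demanded = (183 − 149)/0.55 = 61.81818.
Sellers' marginal cost at q' = 61.81818: 18 + 0.3·61.81818 = 36.54545.
Δq = 194.11765 − 61.81818 = 132.29947; wedge = 149 − 36.54545 = 112.45455.
DWL = ½ × 132.29947 × 112.45455 = $7438.84 thousand.

$7438.84 thousand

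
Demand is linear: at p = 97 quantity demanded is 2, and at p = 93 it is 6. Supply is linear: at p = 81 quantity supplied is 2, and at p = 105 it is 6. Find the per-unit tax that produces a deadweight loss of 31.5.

21

Demand slope = (93 − 97)/(6 − 2) = −1, so p = 99 − q.
Supply slope = (105 − 81)/(6 − 2) = 6, so p = 69 + 6q.
Competitive equilibrium: 99 − q = 69 + 6q → q* = 4.2857, p* = 94.7143.
A tax t gives Δq = t/7 and wedge t, so DWL = t²/14.
t²/14 = 31.5 → t² = 441 → t = 21.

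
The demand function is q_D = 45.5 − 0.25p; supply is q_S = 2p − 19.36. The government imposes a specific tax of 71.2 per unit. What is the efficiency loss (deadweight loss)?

In inverse form: demand p = 182 − 4q, supply p = 9.68 + 0.5q.
Competitive equilibrium: 182 − 4q = 9.68 + 0.5q → q* = 38.2933, p* = 28.8267.
With the tax, the buyer price exceeds the seller price by 71.2: (182 − 4q) − (9.68 + 0.5q) = 71.2 → q' = 22.4711.
Δq = 38.2933 − 22.4711 = 15.8222; the wedge equals the tax, 71.2.
DWL = ½ × 15.8222 × 71.2 = 563.27.

563.27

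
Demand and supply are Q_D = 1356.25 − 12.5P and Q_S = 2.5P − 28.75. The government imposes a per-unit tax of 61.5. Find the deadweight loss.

3939.84

In inverse form: demand P = 108.5 − 0.08Q, supply P = 11.5 + 0.4Q.
Competitive equilibrium: 108.5 − 0.08Q = 11.5 + 0.4Q → Q* = 202.0833, P* = 92.3333.
With the tax, the buyer price exceeds the seller price by 61.5: (108.5 − 0.08Q) − (11.5 + 0.4Q) = 61.5 → Q' = 73.9583.
ΔQ = 202.0833 − 73.9583 = 128.125; the wedge equals the tax, 61.5.
Deadweight loss = ½ × 128.125 × 61.5 = 3939.84.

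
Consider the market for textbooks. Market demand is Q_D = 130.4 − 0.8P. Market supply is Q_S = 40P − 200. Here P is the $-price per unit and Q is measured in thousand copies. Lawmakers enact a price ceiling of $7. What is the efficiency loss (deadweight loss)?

$1229.80 thousand

In inverse form: demand P = 163 − 1.25Q, supply P = 5 + 0.025Q.
Competitive equilibrium: 163 − 1.25Q = 5 + 0.025Q → Q* = 123.9216, P* = 8.098.
At the ceiling P = 7, quantity supplied = (7 − 5)/0.025 = 80.
Willingness to pay at Q' = 80: 163 − 1.25·80 = 63.
ΔQ = 123.9216 − 80 = 43.9216; wedge = 63 − 7 = 56.
DWL = ½ × 43.9216 × 56 = $1229.80 thousand.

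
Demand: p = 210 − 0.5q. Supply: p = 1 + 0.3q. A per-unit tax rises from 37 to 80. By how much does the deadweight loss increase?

3144.375

Competitive equilibrium: 210 − 0.5q = 1 + 0.3q → q* = 261.25, p* = 79.375.
For a per-unit tax t: Δq = t/0.8, so DWL = ½·t·(t/0.8) = t²/1.6.
At t = 37: DWL = 855.625. At t = 80: DWL = 4000.
Increase = 4000 − 855.625 = 3144.375.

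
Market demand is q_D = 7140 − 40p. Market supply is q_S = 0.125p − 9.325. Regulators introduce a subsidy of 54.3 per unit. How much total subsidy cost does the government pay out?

In inverse form: demand p = 178.5 − 0.025q, supply p = 74.6 + 8q.
Competitive equilibrium: 178.5 − 0.025q = 74.6 + 8q → q* = 12.947, p* = 178.1763.
The subsidy lowers effective supply by 54.3: p = 20.3 + 8q.
New quantity: 178.5 − 0.025q = 20.3 + 8q → q' = 19.7134.
Total subsidy cost = 54.3 × 19.7134 = 1070.44.

1070.44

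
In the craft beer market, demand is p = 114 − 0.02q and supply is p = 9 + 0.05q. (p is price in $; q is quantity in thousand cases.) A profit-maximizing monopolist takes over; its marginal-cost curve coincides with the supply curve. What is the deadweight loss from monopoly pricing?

Competitive equilibrium: 114 − 0.02q = 9 + 0.05q → q* = 1500, p* = 84.
Marginal revenue: MR = 114 − 0.04q. Set MR = MC: 114 − 0.04q = 9 + 0.05q → q_m = 1166.66667.
Price p_m = 114 − 0.02·1166.66667 = 90.66667; MC(q_m) = 9 + 0.05·1166.66667 = 67.33333.
Competitive q* = 1500, so Δq = 333.33333; wedge = 90.66667 − 67.33333 = 23.33334.
Welfare loss = ½ × 333.33333 × 23.33334 = $3888.89 thousand.

$3888.89 thousand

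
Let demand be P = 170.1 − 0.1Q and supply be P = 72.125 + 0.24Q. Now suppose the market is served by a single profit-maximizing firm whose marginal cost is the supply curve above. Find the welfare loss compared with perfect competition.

Competitive equilibrium: 170.1 − 0.1Q = 72.125 + 0.24Q → Q* = 288.1618, P* = 141.2838.
Marginal revenue: MR = 170.1 − 0.2Q. Set MR = MC: 170.1 − 0.2Q = 72.125 + 0.24Q → Q_m = 222.6705.
Price P_m = 170.1 − 0.1·222.6705 = 147.833; MC(Q_m) = 72.125 + 0.24·222.6705 = 125.5659.
Competitive Q* = 288.1618, so ΔQ = 65.4913; wedge = 147.833 − 125.5659 = 22.2671.
Deadweight loss = ½ × 65.4913 × 22.2671 = 729.15.

729.15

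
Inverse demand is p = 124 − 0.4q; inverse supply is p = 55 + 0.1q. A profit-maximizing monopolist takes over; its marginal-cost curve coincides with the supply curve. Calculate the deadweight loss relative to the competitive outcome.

940.44

Competitive equilibrium: 124 − 0.4q = 55 + 0.1q → q* = 138, p* = 68.8.
Marginal revenue: MR = 124 − 0.8q. Set MR = MC: 124 − 0.8q = 55 + 0.1q → q_m = 76.6667.
Price p_m = 124 − 0.4·76.6667 = 93.3333; MC(q_m) = 55 + 0.1·76.6667 = 62.6667.
Competitive q* = 138, so Δq = 61.3333; wedge = 93.3333 − 62.6667 = 30.6666.
The triangle = ½ × 61.3333 × 30.6666 = 940.44.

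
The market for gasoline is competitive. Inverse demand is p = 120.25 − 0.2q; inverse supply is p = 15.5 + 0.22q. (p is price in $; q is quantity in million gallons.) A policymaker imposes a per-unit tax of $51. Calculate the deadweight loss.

$3096.43 million

Competitive equilibrium: 120.25 − 0.2q = 15.5 + 0.22q → q* = 249.4048, p* = 70.369.
With the tax, the buyer price exceeds the seller price by 51: (120.25 − 0.2q) − (15.5 + 0.22q) = 51 → q' = 127.9762.
Δq = 249.4048 − 127.9762 = 121.4286; the wedge equals the tax, 51.
Welfare loss = ½ × 121.4286 × 51 = $3096.43 million.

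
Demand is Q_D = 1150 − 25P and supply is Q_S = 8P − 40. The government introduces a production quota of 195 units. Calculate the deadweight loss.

236

In inverse form: demand P = 46 − 0.04Q, supply P = 5 + 0.125Q.
Competitive equilibrium: 46 − 0.04Q = 5 + 0.125Q → Q* = 248.4848, P* = 36.0606.
At Q = 195: demand price = 46 − 0.04·195 = 38.2; supply price = 5 + 0.125·195 = 29.375.
ΔQ = 248.4848 − 195 = 53.4848; wedge = 38.2 − 29.375 = 8.825.
Deadweight loss = ½ × 53.4848 × 8.825 = 236.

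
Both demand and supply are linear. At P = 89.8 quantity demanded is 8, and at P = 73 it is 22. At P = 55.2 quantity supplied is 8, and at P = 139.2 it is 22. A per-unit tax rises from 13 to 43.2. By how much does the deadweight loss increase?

Demand slope = (73 − 89.8)/(22 − 8) = −1.2, so P = 99.4 − 1.2Q.
Supply slope = (139.2 − 55.2)/(22 − 8) = 6, so P = 7.2 + 6Q.
Competitive equilibrium: 99.4 − 1.2Q = 7.2 + 6Q → Q* = 12.8056, P* = 84.0333.
For a per-unit tax t: ΔQ = t/7.2, so DWL = ½·t·(t/7.2) = t²/14.4.
At t = 13: DWL = 11.736. At t = 43.2: DWL = 129.6.
Increase = 129.6 − 11.736 = 117.86.

117.86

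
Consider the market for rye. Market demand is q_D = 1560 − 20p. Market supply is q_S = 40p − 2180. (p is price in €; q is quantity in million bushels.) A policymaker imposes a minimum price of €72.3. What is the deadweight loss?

€1490.02 million

In inverse form: demand p = 78 − 0.05q, supply p = 54.5 + 0.025q.
Competitive equilibrium: 78 − 0.05q = 54.5 + 0.025q → q* = 313.3333, p* = 62.3333.
At the floor p = 72.3, quantity demanded = (78 − 72.3)/0.05 = 114.
Sellers' marginal cost at q' = 114: 54.5 + 0.025·114 = 57.35.
Δq = 313.3333 − 114 = 199.3333; wedge = 72.3 − 57.35 = 14.95.
The triangle = ½ × 199.3333 × 14.95 = €1490.02 million.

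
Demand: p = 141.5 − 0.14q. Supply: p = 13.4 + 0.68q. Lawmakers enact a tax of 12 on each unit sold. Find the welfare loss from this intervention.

Competitive equilibrium: 141.5 − 0.14q = 13.4 + 0.68q → q* = 156.2195, p* = 119.6293.
With the tax, the buyer price exceeds the seller price by 12: (141.5 − 0.14q) − (13.4 + 0.68q) = 12 → q' = 141.5854.
Δq = 156.2195 − 141.5854 = 14.6341; the wedge equals the tax, 12.
The triangle = ½ × 14.6341 × 12 = 87.80.

87.80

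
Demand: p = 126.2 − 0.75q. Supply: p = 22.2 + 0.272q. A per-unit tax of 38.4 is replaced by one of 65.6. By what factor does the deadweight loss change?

2.918

Competitive equilibrium: 126.2 − 0.75q = 22.2 + 0.272q → q* = 101.7613, p* = 49.8791.
For a per-unit tax t: Δq = t/1.022, so DWL = ½·t·(t/1.022) = t²/2.044.
At t = 38.4: DWL = 721.409. At t = 65.6: DWL = 2105.362.
Ratio = (65.6/38.4)² = 2.918.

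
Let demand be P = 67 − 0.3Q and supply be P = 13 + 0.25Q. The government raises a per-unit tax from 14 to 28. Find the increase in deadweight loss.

Competitive equilibrium: 67 − 0.3Q = 13 + 0.25Q → Q* = 98.1818, P* = 37.5455.
For a per-unit tax t: ΔQ = t/0.55, so DWL = ½·t·(t/0.55) = t²/1.1.
At t = 14: DWL = 178.182. At t = 28: DWL = 712.727.
Increase = 712.727 − 178.182 = 534.55.

534.55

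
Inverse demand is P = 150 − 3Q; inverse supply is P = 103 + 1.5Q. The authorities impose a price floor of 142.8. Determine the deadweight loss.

Competitive equilibrium: 150 − 3Q = 103 + 1.5Q → Q* = 10.4444, P* = 118.6667.
At the floor P = 142.8, quantity demanded = (150 − 142.8)/3 = 2.4.
Sellers' marginal cost at Q' = 2.4: 103 + 1.5·2.4 = 106.6.
ΔQ = 10.4444 − 2.4 = 8.0444; wedge = 142.8 − 106.6 = 36.2.
DWL = ½ × 8.0444 × 36.2 = 145.60.

145.60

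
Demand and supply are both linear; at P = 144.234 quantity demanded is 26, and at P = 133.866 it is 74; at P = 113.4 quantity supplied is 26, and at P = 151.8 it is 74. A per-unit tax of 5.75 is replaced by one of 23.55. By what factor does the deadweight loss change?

16.774

Demand slope = (133.866 − 144.234)/(74 − 26) = −0.216, so P = 149.85 − 0.216Q.
Supply slope = (151.8 − 113.4)/(74 − 26) = 0.8, so P = 92.6 + 0.8Q.
Competitive equilibrium: 149.85 − 0.216Q = 92.6 + 0.8Q → Q* = 56.3484, P* = 137.6787.
For a per-unit tax t: ΔQ = t/1.016, so DWL = ½·t·(t/1.016) = t²/2.032.
At t = 5.75: DWL = 16.271. At t = 23.55: DWL = 272.934.
Ratio = (23.55/5.75)² = 16.774.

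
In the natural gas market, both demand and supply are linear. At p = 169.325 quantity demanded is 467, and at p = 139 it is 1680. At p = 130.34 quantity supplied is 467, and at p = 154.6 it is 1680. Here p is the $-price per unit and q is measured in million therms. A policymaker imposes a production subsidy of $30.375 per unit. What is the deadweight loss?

Demand slope = (139 − 169.325)/(1680 − 467) = −0.025, so p = 181 − 0.025q.
Supply slope = (154.6 − 130.34)/(1680 − 467) = 0.02, so p = 121 + 0.02q.
Competitive equilibrium: 181 − 0.025q = 121 + 0.02q → q* = 1333.3333, p* = 147.6667.
The subsidy lowers effective supply by 30.375: p = 90.625 + 0.02q.
New quantity: 181 − 0.025q = 90.625 + 0.02q → q' = 2008.3333.
Overproduction Δq = 2008.3333 − 1333.3333 = 675; wedge = subsidy = 30.375.
The triangle = ½ × 675 × 30.375 = $10251.56 million.

$10251.56 million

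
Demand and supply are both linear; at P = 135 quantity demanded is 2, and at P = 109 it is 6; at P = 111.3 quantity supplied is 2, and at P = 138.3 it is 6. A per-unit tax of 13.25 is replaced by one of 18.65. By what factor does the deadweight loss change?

1.981

Demand slope = (109 − 135)/(6 − 2) = −6.5, so P = 148 − 6.5Q.
Supply slope = (138.3 − 111.3)/(6 − 2) = 6.75, so P = 97.8 + 6.75Q.
Competitive equilibrium: 148 − 6.5Q = 97.8 + 6.75Q → Q* = 3.7887, P* = 123.3736.
For a per-unit tax t: ΔQ = t/13.25, so DWL = ½·t·(t/13.25) = t²/26.5.
At t = 13.25: DWL = 6.625. At t = 18.65: DWL = 13.125.
Ratio = (18.65/13.25)² = 1.981.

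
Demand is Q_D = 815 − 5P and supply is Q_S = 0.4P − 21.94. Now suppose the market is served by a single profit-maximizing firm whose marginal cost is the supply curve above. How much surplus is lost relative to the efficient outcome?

10.30

In inverse form: demand P = 163 − 0.2Q, supply P = 54.85 + 2.5Q.
Competitive equilibrium: 163 − 0.2Q = 54.85 + 2.5Q → Q* = 40.0556, P* = 154.9889.
Marginal revenue: MR = 163 − 0.4Q. Set MR = MC: 163 − 0.4Q = 54.85 + 2.5Q → Q_m = 37.2931.
Price P_m = 163 − 0.2·37.2931 = 155.5414; MC(Q_m) = 54.85 + 2.5·37.2931 = 148.0828.
Competitive Q* = 40.0556, so ΔQ = 2.7625; wedge = 155.5414 − 148.0828 = 7.4586.
Welfare loss = ½ × 2.7625 × 7.4586 = 10.30.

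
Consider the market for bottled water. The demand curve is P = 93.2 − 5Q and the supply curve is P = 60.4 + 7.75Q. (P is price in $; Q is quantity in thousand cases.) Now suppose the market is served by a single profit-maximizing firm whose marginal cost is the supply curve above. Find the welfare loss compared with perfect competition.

$3.35 thousand

Competitive equilibrium: 93.2 − 5Q = 60.4 + 7.75Q → Q* = 2.5725, P* = 80.3373.
Marginal revenue: MR = 93.2 − 10Q. Set MR = MC: 93.2 − 10Q = 60.4 + 7.75Q → Q_m = 1.8479.
Price P_m = 93.2 − 5·1.8479 = 83.9605; MC(Q_m) = 60.4 + 7.75·1.8479 = 74.7212.
Competitive Q* = 2.5725, so ΔQ = 0.7246; wedge = 83.9605 − 74.7212 = 9.2393.
Deadweight loss = ½ × 0.7246 × 9.2393 = $3.35 thousand.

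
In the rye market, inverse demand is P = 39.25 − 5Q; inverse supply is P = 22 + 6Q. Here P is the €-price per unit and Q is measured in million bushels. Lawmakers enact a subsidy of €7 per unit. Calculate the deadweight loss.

€2.23 million

Competitive equilibrium: 39.25 − 5Q = 22 + 6Q → Q* = 1.5682, P* = 31.4091.
The subsidy lowers effective supply by 7: P = 15 + 6Q.
New quantity: 39.25 − 5Q = 15 + 6Q → Q' = 2.2045.
Overproduction ΔQ = 2.2045 − 1.5682 = 0.6363; wedge = subsidy = 7.
Deadweight loss = ½ × 0.6363 × 7 = €2.23 million.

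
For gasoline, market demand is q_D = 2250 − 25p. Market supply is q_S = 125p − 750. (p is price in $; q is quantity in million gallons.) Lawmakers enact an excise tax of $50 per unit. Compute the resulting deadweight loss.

$26041.67 million

In inverse form: demand p = 90 − 0.04q, supply p = 6 + 0.008q.
Competitive equilibrium: 90 − 0.04q = 6 + 0.008q → q* = 1750, p* = 20.
With the tax, the buyer price exceeds the seller price by 50: (90 − 0.04q) − (6 + 0.008q) = 50 → q' = 708.3333.
Δq = 1750 − 708.3333 = 1041.6667; the wedge equals the tax, 50.
Welfare loss = ½ × 1041.6667 × 50 = $26041.67 million.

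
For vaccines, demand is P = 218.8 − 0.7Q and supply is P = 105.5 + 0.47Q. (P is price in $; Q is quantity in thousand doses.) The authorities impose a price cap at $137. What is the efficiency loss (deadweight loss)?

$520.07 thousand

Competitive equilibrium: 218.8 − 0.7Q = 105.5 + 0.47Q → Q* = 96.8376, P* = 151.0137.
At the ceiling P = 137, quantity supplied = (137 − 105.5)/0.47 = 67.0213.
Willingness to pay at Q' = 67.0213: 218.8 − 0.7·67.0213 = 171.8851.
ΔQ = 96.8376 − 67.0213 = 29.8163; wedge = 171.8851 − 137 = 34.8851.
The triangle = ½ × 29.8163 × 34.8851 = $520.07 thousand.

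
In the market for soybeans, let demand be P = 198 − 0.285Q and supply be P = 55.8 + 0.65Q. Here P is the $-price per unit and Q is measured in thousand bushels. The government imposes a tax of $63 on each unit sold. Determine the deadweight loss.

$2122.46 thousand

Competitive equilibrium: 198 − 0.285Q = 55.8 + 0.65Q → Q* = 152.0856, P* = 154.6556.
With the tax, the buyer price exceeds the seller price by 63: (198 − 0.285Q) − (55.8 + 0.65Q) = 63 → Q' = 84.7059.
ΔQ = 152.0856 − 84.7059 = 67.3797; the wedge equals the tax, 63.
Deadweight loss = ½ × 67.3797 × 63 = $2122.46 thousand.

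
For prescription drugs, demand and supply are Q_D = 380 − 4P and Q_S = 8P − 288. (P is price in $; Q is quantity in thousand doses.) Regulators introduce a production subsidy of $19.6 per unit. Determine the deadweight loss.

$512.21 thousand

In inverse form: demand P = 95 − 0.25Q, supply P = 36 + 0.125Q.
Competitive equilibrium: 95 − 0.25Q = 36 + 0.125Q → Q* = 157.3333, P* = 55.6667.
The subsidy lowers effective supply by 19.6: P = 16.4 + 0.125Q.
New quantity: 95 − 0.25Q = 16.4 + 0.125Q → Q' = 209.6.
Overproduction ΔQ = 209.6 − 157.3333 = 52.2667; wedge = subsidy = 19.6.
Deadweight loss = ½ × 52.2667 × 19.6 = $512.21 thousand.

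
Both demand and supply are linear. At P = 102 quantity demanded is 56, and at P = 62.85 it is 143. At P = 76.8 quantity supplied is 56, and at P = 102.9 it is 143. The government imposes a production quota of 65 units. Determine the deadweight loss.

226.935

Demand slope = (62.85 − 102)/(143 − 56) = −0.45, so P = 127.2 − 0.45Q.
Supply slope = (102.9 − 76.8)/(143 − 56) = 0.3, so P = 60 + 0.3Q.
Competitive equilibrium: 127.2 − 0.45Q = 60 + 0.3Q → Q* = 89.6, P* = 86.88.
At Q = 65: demand price = 127.2 − 0.45·65 = 97.95; supply price = 60 + 0.3·65 = 79.5.
ΔQ = 89.6 − 65 = 24.6; wedge = 97.95 − 79.5 = 18.45.
DWL = ½ × 24.6 × 18.45 = 226.935.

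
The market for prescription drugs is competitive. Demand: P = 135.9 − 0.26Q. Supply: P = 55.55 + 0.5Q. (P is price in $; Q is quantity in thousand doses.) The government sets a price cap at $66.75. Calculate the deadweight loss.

Competitive equilibrium: 135.9 − 0.26Q = 55.55 + 0.5Q → Q* = 105.7237, P* = 108.4118.
At the ceiling P = 66.75, quantity supplied = (66.75 − 55.55)/0.5 = 22.4.
Willingness to pay at Q' = 22.4: 135.9 − 0.26·22.4 = 130.076.
ΔQ = 105.7237 − 22.4 = 83.3237; wedge = 130.076 − 66.75 = 63.326.
Deadweight loss = ½ × 83.3237 × 63.326 = $2638.28 thousand.

$2638.28 thousand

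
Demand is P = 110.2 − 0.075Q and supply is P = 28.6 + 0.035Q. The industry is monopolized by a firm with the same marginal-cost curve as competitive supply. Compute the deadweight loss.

Competitive equilibrium: 110.2 − 0.075Q = 28.6 + 0.035Q → Q* = 741.81818, P* = 54.56364.
Marginal revenue: MR = 110.2 − 0.15Q. Set MR = MC: 110.2 − 0.15Q = 28.6 + 0.035Q → Q_m = 441.08108.
Price P_m = 110.2 − 0.075·441.08108 = 77.11892; MC(Q_m) = 28.6 + 0.035·441.08108 = 44.03784.
Competitive Q* = 741.81818, so ΔQ = 300.7371; wedge = 77.11892 − 44.03784 = 33.08108.
Deadweight loss = ½ × 300.7371 × 33.08108 = 4974.35.

4974.35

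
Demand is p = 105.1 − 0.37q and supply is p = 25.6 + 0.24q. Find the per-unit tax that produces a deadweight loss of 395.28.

Competitive equilibrium: 105.1 − 0.37q = 25.6 + 0.24q → q* = 130.3279, p* = 56.8787.
A tax t gives Δq = t/0.61 and wedge t, so DWL = t²/1.22.
t²/1.22 = 395.28 → t² = 482.2416 → t = 21.96.

21.96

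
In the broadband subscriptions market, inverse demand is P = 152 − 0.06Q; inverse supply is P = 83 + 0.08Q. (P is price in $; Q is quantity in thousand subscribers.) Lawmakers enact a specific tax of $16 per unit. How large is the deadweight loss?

Competitive equilibrium: 152 − 0.06Q = 83 + 0.08Q → Q* = 492.8571, P* = 122.4286.
With the tax, the buyer price exceeds the seller price by 16: (152 − 0.06Q) − (83 + 0.08Q) = 16 → Q' = 378.5714.
ΔQ = 492.8571 − 378.5714 = 114.2857; the wedge equals the tax, 16.
DWL = ½ × 114.2857 × 16 = $914.29 thousand.

$914.29 thousand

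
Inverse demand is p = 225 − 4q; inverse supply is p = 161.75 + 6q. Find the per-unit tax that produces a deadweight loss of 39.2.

Competitive equilibrium: 225 − 4q = 161.75 + 6q → q* = 6.325, p* = 199.7.
A tax t gives Δq = t/10 and wedge t, so DWL = t²/20.
t²/20 = 39.2 → t² = 784 → t = 28.

28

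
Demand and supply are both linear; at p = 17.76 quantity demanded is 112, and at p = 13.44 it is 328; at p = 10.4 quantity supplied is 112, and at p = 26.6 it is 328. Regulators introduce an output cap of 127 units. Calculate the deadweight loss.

185.39

Demand slope = (13.44 − 17.76)/(328 − 112) = −0.02, so p = 20 − 0.02q.
Supply slope = (26.6 − 10.4)/(328 − 112) = 0.075, so p = 2 + 0.075q.
Competitive equilibrium: 20 − 0.02q = 2 + 0.075q → q* = 189.4737, p* = 16.2105.
At q = 127: demand price = 20 − 0.02·127 = 17.46; supply price = 2 + 0.075·127 = 11.525.
Δq = 189.4737 − 127 = 62.4737; wedge = 17.46 − 11.525 = 5.935.
The triangle = ½ × 62.4737 × 5.935 = 185.39.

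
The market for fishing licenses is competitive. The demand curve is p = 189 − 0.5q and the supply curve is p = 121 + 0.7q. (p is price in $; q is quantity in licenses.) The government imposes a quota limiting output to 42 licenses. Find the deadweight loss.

Competitive equilibrium: 189 − 0.5q = 121 + 0.7q → q* = 56.6667, p* = 160.6667.
At q = 42: demand price = 189 − 0.5·42 = 168; supply price = 121 + 0.7·42 = 150.4.
Δq = 56.6667 − 42 = 14.6667; wedge = 168 − 150.4 = 17.6.
Welfare loss = ½ × 14.6667 × 17.6 = $129.07.

$129.07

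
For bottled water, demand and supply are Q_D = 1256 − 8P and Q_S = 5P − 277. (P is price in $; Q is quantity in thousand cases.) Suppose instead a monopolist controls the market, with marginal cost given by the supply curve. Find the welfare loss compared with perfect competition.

In inverse form: demand P = 157 − 0.125Q, supply P = 55.4 + 0.2Q.
Competitive equilibrium: 157 − 0.125Q = 55.4 + 0.2Q → Q* = 312.615385, P* = 117.923077.
Marginal revenue: MR = 157 − 0.25Q. Set MR = MC: 157 − 0.25Q = 55.4 + 0.2Q → Q_m = 225.777778.
Price P_m = 157 − 0.125·225.777778 = 128.777778; MC(Q_m) = 55.4 + 0.2·225.777778 = 100.555556.
Competitive Q* = 312.615385, so ΔQ = 86.837607; wedge = 128.777778 − 100.555556 = 28.222222.
DWL = ½ × 86.837607 × 28.222222 = $1225.38 thousand.

$1225.38 thousand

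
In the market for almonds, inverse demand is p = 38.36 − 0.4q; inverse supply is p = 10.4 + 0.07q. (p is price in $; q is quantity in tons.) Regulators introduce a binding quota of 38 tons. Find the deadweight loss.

Competitive equilibrium: 38.36 − 0.4q = 10.4 + 0.07q → q* = 59.4894, p* = 14.5643.
At q = 38: demand price = 38.36 − 0.4·38 = 23.16; supply price = 10.4 + 0.07·38 = 13.06.
Δq = 59.4894 − 38 = 21.4894; wedge = 23.16 − 13.06 = 10.1.
DWL = ½ × 21.4894 × 10.1 = $108.52.

$108.52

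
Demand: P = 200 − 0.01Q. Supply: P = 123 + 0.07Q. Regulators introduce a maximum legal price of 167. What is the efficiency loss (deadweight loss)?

Competitive equilibrium: 200 − 0.01Q = 123 + 0.07Q → Q* = 962.5, P* = 190.375.
At the ceiling P = 167, quantity supplied = (167 − 123)/0.07 = 628.5714.
Willingness to pay at Q' = 628.5714: 200 − 0.01·628.5714 = 193.7143.
ΔQ = 962.5 − 628.5714 = 333.9286; wedge = 193.7143 − 167 = 26.7143.
DWL = ½ × 333.9286 × 26.7143 = 4460.33.

4460.33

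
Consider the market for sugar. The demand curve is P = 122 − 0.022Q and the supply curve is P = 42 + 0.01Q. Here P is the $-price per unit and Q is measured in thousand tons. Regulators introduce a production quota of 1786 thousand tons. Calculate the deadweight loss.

$8156.736 thousand

Competitive equilibrium: 122 − 0.022Q = 42 + 0.01Q → Q* = 2500, P* = 67.
At Q = 1786: demand price = 122 − 0.022·1786 = 82.708; supply price = 42 + 0.01·1786 = 59.86.
ΔQ = 2500 − 1786 = 714; wedge = 82.708 − 59.86 = 22.848.
The triangle = ½ × 714 × 22.848 = $8156.736 thousand.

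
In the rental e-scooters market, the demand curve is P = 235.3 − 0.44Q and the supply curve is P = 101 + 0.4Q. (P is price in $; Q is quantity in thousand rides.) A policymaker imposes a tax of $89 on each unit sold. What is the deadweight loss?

Competitive equilibrium: 235.3 − 0.44Q = 101 + 0.4Q → Q* = 159.881, P* = 164.9524.
With the tax, the buyer price exceeds the seller price by 89: (235.3 − 0.44Q) − (101 + 0.4Q) = 89 → Q' = 53.9286.
ΔQ = 159.881 − 53.9286 = 105.9524; the wedge equals the tax, 89.
Welfare loss = ½ × 105.9524 × 89 = $4714.88 thousand.

$4714.88 thousand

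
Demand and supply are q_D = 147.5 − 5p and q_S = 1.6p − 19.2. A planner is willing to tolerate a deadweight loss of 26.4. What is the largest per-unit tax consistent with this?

6.6

In inverse form: demand p = 29.5 − 0.2q, supply p = 12 + 0.625q.
Competitive equilibrium: 29.5 − 0.2q = 12 + 0.625q → q* = 21.2121, p* = 25.2576.
A tax t gives Δq = t/0.825 and wedge t, so DWL = t²/1.65.
t²/1.65 = 26.4 → t² = 43.56 → t = 6.6.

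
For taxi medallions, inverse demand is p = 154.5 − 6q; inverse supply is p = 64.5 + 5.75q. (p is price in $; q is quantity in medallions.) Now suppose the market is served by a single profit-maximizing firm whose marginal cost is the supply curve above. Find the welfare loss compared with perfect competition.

$39.38

Competitive equilibrium: 154.5 − 6q = 64.5 + 5.75q → q* = 7.65957, p* = 108.54255.
Marginal revenue: MR = 154.5 − 12q. Set MR = MC: 154.5 − 12q = 64.5 + 5.75q → q_m = 5.07042.
Price p_m = 154.5 − 6·5.07042 = 124.07748; MC(q_m) = 64.5 + 5.75·5.07042 = 93.65492.
Competitive q* = 7.65957, so Δq = 2.58915; wedge = 124.07748 − 93.65492 = 30.42256.
Welfare loss = ½ × 2.58915 × 30.42256 = $39.38.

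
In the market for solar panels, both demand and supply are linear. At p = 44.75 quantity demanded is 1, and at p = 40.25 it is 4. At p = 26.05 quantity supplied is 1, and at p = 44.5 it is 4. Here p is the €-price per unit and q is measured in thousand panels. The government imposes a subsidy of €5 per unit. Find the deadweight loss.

€1.63 thousand

Demand slope = (40.25 − 44.75)/(4 − 1) = −1.5, so p = 46.25 − 1.5q.
Supply slope = (44.5 − 26.05)/(4 − 1) = 6.15, so p = 19.9 + 6.15q.
Competitive equilibrium: 46.25 − 1.5q = 19.9 + 6.15q → q* = 3.4444, p* = 41.0833.
The subsidy lowers effective supply by 5: p = 14.9 + 6.15q.
New quantity: 46.25 − 1.5q = 14.9 + 6.15q → q' = 4.098.
Overproduction Δq = 4.098 − 3.4444 = 0.6536; wedge = subsidy = 5.
Deadweight loss = ½ × 0.6536 × 5 = €1.63 thousand.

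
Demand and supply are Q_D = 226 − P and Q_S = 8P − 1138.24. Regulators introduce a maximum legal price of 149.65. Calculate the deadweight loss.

134.41

In inverse form: demand P = 226 − Q, supply P = 142.28 + 0.125Q.
Competitive equilibrium: 226 − Q = 142.28 + 0.125Q → Q* = 74.4178, P* = 151.5822.
At the ceiling P = 149.65, quantity supplied = (149.65 − 142.28)/0.125 = 58.96.
Willingness to pay at Q' = 58.96: 226 − 1·58.96 = 167.04.
ΔQ = 74.4178 − 58.96 = 15.4578; wedge = 167.04 − 149.65 = 17.39.
The triangle = ½ × 15.4578 × 17.39 = 134.41.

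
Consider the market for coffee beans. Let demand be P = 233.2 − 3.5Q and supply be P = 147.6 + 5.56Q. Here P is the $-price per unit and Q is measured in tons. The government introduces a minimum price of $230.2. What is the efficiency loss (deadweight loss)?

$334.34

Competitive equilibrium: 233.2 − 3.5Q = 147.6 + 5.56Q → Q* = 9.4481, P* = 200.1316.
At the floor P = 230.2, quantity demanded = (233.2 − 230.2)/3.5 = 0.8571.
Sellers' marginal cost at Q' = 0.8571: 147.6 + 5.56·0.8571 = 152.3655.
ΔQ = 9.4481 − 0.8571 = 8.591; wedge = 230.2 − 152.3655 = 77.8345.
Deadweight loss = ½ × 8.591 × 77.8345 = $334.34.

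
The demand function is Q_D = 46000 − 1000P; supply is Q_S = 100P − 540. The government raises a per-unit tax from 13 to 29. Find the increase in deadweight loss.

In inverse form: demand P = 46 − 0.001Q, supply P = 5.4 + 0.01Q.
Competitive equilibrium: 46 − 0.001Q = 5.4 + 0.01Q → Q* = 3690.9091, P* = 42.3091.
For a per-unit tax t: ΔQ = t/0.011, so DWL = ½·t·(t/0.011) = t²/0.022.
At t = 13: DWL = 7681.8182. At t = 29: DWL = 38227.2727.
Increase = 38227.2727 − 7681.8182 = 30545.45.

30545.45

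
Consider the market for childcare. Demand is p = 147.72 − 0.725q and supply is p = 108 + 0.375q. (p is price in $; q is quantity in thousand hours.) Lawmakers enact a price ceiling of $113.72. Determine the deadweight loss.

$239.23 thousand

Competitive equilibrium: 147.72 − 0.725q = 108 + 0.375q → q* = 36.1091, p* = 121.5409.
At the ceiling p = 113.72, quantity supplied = (113.72 − 108)/0.375 = 15.2533.
Willingness to pay at q' = 15.2533: 147.72 − 0.725·15.2533 = 136.6614.
Δq = 36.1091 − 15.2533 = 20.8558; wedge = 136.6614 − 113.72 = 22.9414.
DWL = ½ × 20.8558 × 22.9414 = $239.23 thousand.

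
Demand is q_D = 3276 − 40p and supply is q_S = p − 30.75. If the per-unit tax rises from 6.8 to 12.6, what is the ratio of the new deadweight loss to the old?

3.433

In inverse form: demand p = 81.9 − 0.025q, supply p = 30.75 + q.
Competitive equilibrium: 81.9 − 0.025q = 30.75 + q → q* = 49.9024, p* = 80.6524.
For a per-unit tax t: Δq = t/1.025, so DWL = ½·t·(t/1.025) = t²/2.05.
At t = 6.8: DWL = 22.556. At t = 12.6: DWL = 77.444.
Ratio = (12.6/6.8)² = 3.433.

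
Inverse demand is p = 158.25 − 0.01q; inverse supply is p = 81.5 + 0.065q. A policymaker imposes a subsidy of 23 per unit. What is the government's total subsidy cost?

Competitive equilibrium: 158.25 − 0.01q = 81.5 + 0.065q → q* = 1023.3333, p* = 148.0167.
The subsidy lowers effective supply by 23: p = 58.5 + 0.065q.
New quantity: 158.25 − 0.01q = 58.5 + 0.065q → q' = 1330.
Total subsidy cost = 23 × 1330 = 30590.

30590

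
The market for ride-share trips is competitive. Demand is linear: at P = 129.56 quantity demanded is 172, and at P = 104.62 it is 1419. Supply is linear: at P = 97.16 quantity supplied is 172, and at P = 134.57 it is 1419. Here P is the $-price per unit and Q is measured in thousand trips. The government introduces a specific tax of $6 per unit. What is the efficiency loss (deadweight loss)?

Demand slope = (104.62 − 129.56)/(1419 − 172) = −0.02, so P = 133 − 0.02Q.
Supply slope = (134.57 − 97.16)/(1419 − 172) = 0.03, so P = 92 + 0.03Q.
Competitive equilibrium: 133 − 0.02Q = 92 + 0.03Q → Q* = 820, P* = 116.6.
With the tax, the buyer price exceeds the seller price by 6: (133 − 0.02Q) − (92 + 0.03Q) = 6 → Q' = 700.
ΔQ = 820 − 700 = 120; the wedge equals the tax, 6.
Welfare loss = ½ × 120 × 6 = $360 thousand.

$360 thousand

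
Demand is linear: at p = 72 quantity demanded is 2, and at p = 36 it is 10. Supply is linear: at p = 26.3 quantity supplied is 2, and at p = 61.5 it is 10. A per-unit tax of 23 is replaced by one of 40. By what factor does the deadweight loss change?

Demand slope = (36 − 72)/(10 − 2) = −4.5, so p = 81 − 4.5q.
Supply slope = (61.5 − 26.3)/(10 − 2) = 4.4, so p = 17.5 + 4.4q.
Competitive equilibrium: 81 − 4.5q = 17.5 + 4.4q → q* = 7.1348, p* = 48.8933.
For a per-unit tax t: Δq = t/8.9, so DWL = ½·t·(t/8.9) = t²/17.8.
At t = 23: DWL = 29.719. At t = 40: DWL = 89.888.
Ratio = (40/23)² = 3.025.

3.025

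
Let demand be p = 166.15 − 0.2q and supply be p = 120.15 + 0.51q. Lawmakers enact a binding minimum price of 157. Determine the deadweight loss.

128.68

Competitive equilibrium: 166.15 − 0.2q = 120.15 + 0.51q → q* = 64.7887, p* = 153.1923.
At the floor p = 157, quantity demanded = (166.15 − 157)/0.2 = 45.75.
Sellers' marginal cost at q' = 45.75: 120.15 + 0.51·45.75 = 143.4825.
Δq = 64.7887 − 45.75 = 19.0387; wedge = 157 − 143.4825 = 13.5175.
The triangle = ½ × 19.0387 × 13.5175 = 128.68.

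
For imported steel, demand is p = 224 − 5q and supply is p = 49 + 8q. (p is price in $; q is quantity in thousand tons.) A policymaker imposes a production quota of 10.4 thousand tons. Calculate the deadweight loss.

$60.92 thousand

Competitive equilibrium: 224 − 5q = 49 + 8q → q* = 13.4615, p* = 156.6923.
At q = 10.4: demand price = 224 − 5·10.4 = 172; supply price = 49 + 8·10.4 = 132.2.
Δq = 13.4615 − 10.4 = 3.0615; wedge = 172 − 132.2 = 39.8.
The triangle = ½ × 3.0615 × 39.8 = $60.92 thousand.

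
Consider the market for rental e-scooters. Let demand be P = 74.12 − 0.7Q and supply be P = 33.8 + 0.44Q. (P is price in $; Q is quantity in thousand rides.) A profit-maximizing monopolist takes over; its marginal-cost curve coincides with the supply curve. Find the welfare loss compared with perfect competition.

$103.20 thousand

Competitive equilibrium: 74.12 − 0.7Q = 33.8 + 0.44Q → Q* = 35.3684, P* = 49.3621.
Marginal revenue: MR = 74.12 − 1.4Q. Set MR = MC: 74.12 − 1.4Q = 33.8 + 0.44Q → Q_m = 21.913.
Price P_m = 74.12 − 0.7·21.913 = 58.7809; MC(Q_m) = 33.8 + 0.44·21.913 = 43.4417.
Competitive Q* = 35.3684, so ΔQ = 13.4554; wedge = 58.7809 − 43.4417 = 15.3392.
Welfare loss = ½ × 13.4554 × 15.3392 = $103.20 thousand.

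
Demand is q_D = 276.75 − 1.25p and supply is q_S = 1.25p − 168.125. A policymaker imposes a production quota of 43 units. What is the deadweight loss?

In inverse form: demand p = 221.4 − 0.8q, supply p = 134.5 + 0.8q.
Competitive equilibrium: 221.4 − 0.8q = 134.5 + 0.8q → q* = 54.3125, p* = 177.95.
At q = 43: demand price = 221.4 − 0.8·43 = 187; supply price = 134.5 + 0.8·43 = 168.9.
Δq = 54.3125 − 43 = 11.3125; wedge = 187 − 168.9 = 18.1.
DWL = ½ × 11.3125 × 18.1 = 102.38.

102.38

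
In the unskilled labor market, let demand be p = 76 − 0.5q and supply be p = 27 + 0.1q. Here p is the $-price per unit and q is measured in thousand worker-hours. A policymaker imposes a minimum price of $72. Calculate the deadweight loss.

Competitive equilibrium: 76 − 0.5q = 27 + 0.1q → q* = 81.6667, p* = 35.1667.
At the floor p = 72, quantity demanded = (76 − 72)/0.5 = 8.
Sellers' marginal cost at q' = 8: 27 + 0.1·8 = 27.8.
Δq = 81.6667 − 8 = 73.6667; wedge = 72 − 27.8 = 44.2.
Deadweight loss = ½ × 73.6667 × 44.2 = $1628.03 thousand.

$1628.03 thousand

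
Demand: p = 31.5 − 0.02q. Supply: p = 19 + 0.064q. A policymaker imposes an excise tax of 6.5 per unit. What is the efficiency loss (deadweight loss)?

251.49

Competitive equilibrium: 31.5 − 0.02q = 19 + 0.064q → q* = 148.8095, p* = 28.5238.
With the tax, the buyer price exceeds the seller price by 6.5: (31.5 − 0.02q) − (19 + 0.064q) = 6.5 → q' = 71.4286.
Δq = 148.8095 − 71.4286 = 77.3809; the wedge equals the tax, 6.5.
Deadweight loss = ½ × 77.3809 × 6.5 = 251.49.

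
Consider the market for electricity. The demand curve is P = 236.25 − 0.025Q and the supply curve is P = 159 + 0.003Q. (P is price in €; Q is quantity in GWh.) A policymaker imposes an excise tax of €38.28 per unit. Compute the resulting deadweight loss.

€26167.11

Competitive equilibrium: 236.25 − 0.025Q = 159 + 0.003Q → Q* = 2758.92857, P* = 167.27679.
With the tax, the buyer price exceeds the seller price by 38.28: (236.25 − 0.025Q) − (159 + 0.003Q) = 38.28 → Q' = 1391.78571.
ΔQ = 2758.92857 − 1391.78571 = 1367.14286; the wedge equals the tax, 38.28.
Welfare loss = ½ × 1367.14286 × 38.28 = €26167.11.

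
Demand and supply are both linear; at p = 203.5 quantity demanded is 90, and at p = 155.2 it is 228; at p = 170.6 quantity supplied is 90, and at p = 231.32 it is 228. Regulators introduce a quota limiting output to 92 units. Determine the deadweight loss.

620.85

Demand slope = (155.2 − 203.5)/(228 − 90) = −0.35, so p = 235 − 0.35q.
Supply slope = (231.32 − 170.6)/(228 − 90) = 0.44, so p = 131 + 0.44q.
Competitive equilibrium: 235 − 0.35q = 131 + 0.44q → q* = 131.6456, p* = 188.9241.
At q = 92: demand price = 235 − 0.35·92 = 202.8; supply price = 131 + 0.44·92 = 171.48.
Δq = 131.6456 − 92 = 39.6456; wedge = 202.8 − 171.48 = 31.32.
Welfare loss = ½ × 39.6456 × 31.32 = 620.85.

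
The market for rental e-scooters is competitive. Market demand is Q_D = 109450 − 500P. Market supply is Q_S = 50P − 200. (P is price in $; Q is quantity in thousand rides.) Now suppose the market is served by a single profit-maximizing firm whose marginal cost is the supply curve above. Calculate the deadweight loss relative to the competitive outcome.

In inverse form: demand P = 218.9 − 0.002Q, supply P = 4 + 0.02Q.
Competitive equilibrium: 218.9 − 0.002Q = 4 + 0.02Q → Q* = 9768.18182, P* = 199.36364.
Marginal revenue: MR = 218.9 − 0.004Q. Set MR = MC: 218.9 − 0.004Q = 4 + 0.02Q → Q_m = 8954.16667.
Price P_m = 218.9 − 0.002·8954.16667 = 200.99167; MC(Q_m) = 4 + 0.02·8954.16667 = 183.08333.
Competitive Q* = 9768.18182, so ΔQ = 814.01515; wedge = 200.99167 − 183.08333 = 17.90834.
Welfare loss = ½ × 814.01515 × 17.90834 = $7288.83 thousand.

$7288.83 thousand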